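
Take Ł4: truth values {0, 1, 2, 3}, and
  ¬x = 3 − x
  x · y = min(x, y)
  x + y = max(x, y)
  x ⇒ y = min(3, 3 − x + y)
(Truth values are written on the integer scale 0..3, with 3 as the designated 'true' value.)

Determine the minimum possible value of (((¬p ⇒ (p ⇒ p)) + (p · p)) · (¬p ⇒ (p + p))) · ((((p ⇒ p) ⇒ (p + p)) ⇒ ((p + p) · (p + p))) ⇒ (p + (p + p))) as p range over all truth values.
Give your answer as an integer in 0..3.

Take p = 0:
¬p = ¬0 = 3
p ⇒ p = 0 ⇒ 0 = 3
¬p ⇒ (p ⇒ p) = 3 ⇒ 3 = 3
p · p = 0 · 0 = 0
(¬p ⇒ (p ⇒ p)) + (p · p) = 3 + 0 = 3
¬p = ¬0 = 3
p + p = 0 + 0 = 0
¬p ⇒ (p + p) = 3 ⇒ 0 = 0
((¬p ⇒ (p ⇒ p)) + (p · p)) · (¬p ⇒ (p + p)) = 3 · 0 = 0
p ⇒ p = 0 ⇒ 0 = 3
p + p = 0 + 0 = 0
(p ⇒ p) ⇒ (p + p) = 3 ⇒ 0 = 0
p + p = 0 + 0 = 0
p + p = 0 + 0 = 0
(p + p) · (p + p) = 0 · 0 = 0
((p ⇒ p) ⇒ (p + p)) ⇒ ((p + p) · (p + p)) = 0 ⇒ 0 = 3
p + p = 0 + 0 = 0
p + (p + p) = 0 + 0 = 0
(((p ⇒ p) ⇒ (p + p)) ⇒ ((p + p) · (p + p))) ⇒ (p + (p + p)) = 3 ⇒ 0 = 0
(((¬p ⇒ (p ⇒ p)) + (p · p)) · (¬p ⇒ (p + p))) · ((((p ⇒ p) ⇒ (p + p)) ⇒ ((p + p) · (p + p))) ⇒ (p + (p + p))) = 0 · 0 = 0
No assignment yields a value below 0, so this is the minimum.

0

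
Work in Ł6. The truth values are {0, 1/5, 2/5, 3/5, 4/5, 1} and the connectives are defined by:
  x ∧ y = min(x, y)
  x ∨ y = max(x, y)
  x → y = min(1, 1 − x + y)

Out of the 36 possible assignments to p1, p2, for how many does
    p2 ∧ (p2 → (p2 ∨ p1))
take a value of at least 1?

value 1: 6 assignments (counts)
value 4/5: 6 assignments
value 3/5: 6 assignments
value 2/5: 6 assignments
value 1/5: 6 assignments
value 0: 6 assignments
So 6 of the 36 assignments meet the threshold.

6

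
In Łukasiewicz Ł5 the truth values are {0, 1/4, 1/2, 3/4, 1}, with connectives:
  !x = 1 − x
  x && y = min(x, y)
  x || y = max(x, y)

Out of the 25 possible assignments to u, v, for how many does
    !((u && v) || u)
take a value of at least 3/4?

10

value 1: 5 assignments (counts)
value 3/4: 5 assignments (counts)
value 1/2: 5 assignments
value 1/4: 5 assignments
value 0: 5 assignments
So 10 of the 25 assignments meet the threshold.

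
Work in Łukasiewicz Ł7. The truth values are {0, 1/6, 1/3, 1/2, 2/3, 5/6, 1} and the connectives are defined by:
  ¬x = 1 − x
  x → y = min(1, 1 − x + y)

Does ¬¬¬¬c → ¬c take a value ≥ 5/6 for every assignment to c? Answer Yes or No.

No

Counterexample: take c = 2/3.
¬c = ¬2/3 = 1/3
¬¬c = ¬1/3 = 2/3
¬¬¬c = ¬2/3 = 1/3
¬¬¬¬c = ¬1/3 = 2/3
¬¬¬¬c → ¬c = 2/3 → 1/3 = 2/3
This gives 2/3, which is below 5/6.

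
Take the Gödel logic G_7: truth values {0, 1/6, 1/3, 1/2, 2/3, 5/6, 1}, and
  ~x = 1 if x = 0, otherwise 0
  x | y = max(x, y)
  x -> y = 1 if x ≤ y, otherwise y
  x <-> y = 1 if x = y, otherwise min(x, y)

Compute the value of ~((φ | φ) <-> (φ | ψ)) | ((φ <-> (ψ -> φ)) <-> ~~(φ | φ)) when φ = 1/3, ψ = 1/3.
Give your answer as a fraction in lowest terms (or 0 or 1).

1/3

φ | φ = 1/3 | 1/3 = 1/3
φ | ψ = 1/3 | 1/3 = 1/3
(φ | φ) <-> (φ | ψ) = 1/3 <-> 1/3 = 1
~((φ | φ) <-> (φ | ψ)) = ~1 = 0
ψ -> φ = 1/3 -> 1/3 = 1
φ <-> (ψ -> φ) = 1/3 <-> 1 = 1/3
φ | φ = 1/3 | 1/3 = 1/3
~(φ | φ) = ~1/3 = 0
~~(φ | φ) = ~0 = 1
(φ <-> (ψ -> φ)) <-> ~~(φ | φ) = 1/3 <-> 1 = 1/3
~((φ | φ) <-> (φ | ψ)) | ((φ <-> (ψ -> φ)) <-> ~~(φ | φ)) = 0 | 1/3 = 1/3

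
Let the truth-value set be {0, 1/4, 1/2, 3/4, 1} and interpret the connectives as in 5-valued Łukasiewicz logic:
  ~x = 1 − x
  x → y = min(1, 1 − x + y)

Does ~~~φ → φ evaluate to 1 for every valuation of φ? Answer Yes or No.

No

Counterexample: take φ = 0.
~φ = ~0 = 1
~~φ = ~1 = 0
~~~φ = ~0 = 1
~~~φ → φ = 1 → 0 = 0
This gives 0 ≠ 1.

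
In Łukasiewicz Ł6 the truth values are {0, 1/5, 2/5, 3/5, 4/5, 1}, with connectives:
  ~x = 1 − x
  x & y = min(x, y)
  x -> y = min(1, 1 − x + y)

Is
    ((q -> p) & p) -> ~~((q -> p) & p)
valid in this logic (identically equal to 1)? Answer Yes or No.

At p = 1, q = 2/5, for instance:
q -> p = 2/5 -> 1 = 1
(q -> p) & p = 1 & 1 = 1
~((q -> p) & p) = ~1 = 0
~~((q -> p) & p) = ~0 = 1
((q -> p) & p) -> ~~((q -> p) & p) = 1 -> 1 = 1
and checking the remaining 35 assignments likewise gives ≥ 1 in every case.

Yes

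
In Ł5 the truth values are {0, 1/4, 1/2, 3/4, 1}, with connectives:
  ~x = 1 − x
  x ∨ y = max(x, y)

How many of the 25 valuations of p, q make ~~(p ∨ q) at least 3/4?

16

value 1: 9 assignments (counts)
value 3/4: 7 assignments (counts)
value 1/2: 5 assignments
value 1/4: 3 assignments
value 0: 1 assignment
So 16 of the 25 assignments meet the threshold.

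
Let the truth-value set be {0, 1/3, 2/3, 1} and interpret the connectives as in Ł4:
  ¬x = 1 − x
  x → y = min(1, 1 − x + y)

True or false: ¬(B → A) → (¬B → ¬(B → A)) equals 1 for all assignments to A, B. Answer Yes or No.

Yes

A = 0, B = 0 ↦ 1
A = 0, B = 1/3 ↦ 1
A = 0, B = 2/3 ↦ 1
A = 0, B = 1 ↦ 1
A = 1/3, B = 0 ↦ 1
A = 1/3, B = 1/3 ↦ 1
A = 1/3, B = 2/3 ↦ 1
A = 1/3, B = 1 ↦ 1
A = 2/3, B = 0 ↦ 1
A = 2/3, B = 1/3 ↦ 1
A = 2/3, B = 2/3 ↦ 1
A = 2/3, B = 1 ↦ 1
A = 1, B = 0 ↦ 1
A = 1, B = 1/3 ↦ 1
A = 1, B = 2/3 ↦ 1
A = 1, B = 1 ↦ 1
Every assignment gives a value ≥ 1.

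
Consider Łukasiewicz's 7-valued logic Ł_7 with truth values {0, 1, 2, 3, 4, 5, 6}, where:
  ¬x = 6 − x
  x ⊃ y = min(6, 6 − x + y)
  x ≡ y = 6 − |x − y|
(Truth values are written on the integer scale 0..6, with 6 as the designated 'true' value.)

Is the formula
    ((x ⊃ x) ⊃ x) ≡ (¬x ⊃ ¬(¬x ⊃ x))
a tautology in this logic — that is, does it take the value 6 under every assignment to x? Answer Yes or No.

Counterexample: take x = 0.
x ⊃ x = 0 ⊃ 0 = 6
(x ⊃ x) ⊃ x = 6 ⊃ 0 = 0
¬x = ¬0 = 6
¬x = ¬0 = 6
¬x ⊃ x = 6 ⊃ 0 = 0
¬(¬x ⊃ x) = ¬0 = 6
¬x ⊃ ¬(¬x ⊃ x) = 6 ⊃ 6 = 6
((x ⊃ x) ⊃ x) ≡ (¬x ⊃ ¬(¬x ⊃ x)) = 0 ≡ 6 = 0
This gives 0 ≠ 6.

No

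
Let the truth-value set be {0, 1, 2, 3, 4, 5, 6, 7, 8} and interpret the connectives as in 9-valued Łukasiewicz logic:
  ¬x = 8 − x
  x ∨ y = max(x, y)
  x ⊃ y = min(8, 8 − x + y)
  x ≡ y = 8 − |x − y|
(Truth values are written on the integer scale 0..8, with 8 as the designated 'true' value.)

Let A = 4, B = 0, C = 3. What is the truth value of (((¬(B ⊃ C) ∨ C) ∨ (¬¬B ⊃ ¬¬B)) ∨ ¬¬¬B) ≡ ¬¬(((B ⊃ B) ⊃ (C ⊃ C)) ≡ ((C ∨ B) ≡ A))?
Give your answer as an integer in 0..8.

B ⊃ C = 0 ⊃ 3 = 8
¬(B ⊃ C) = ¬8 = 0
¬(B ⊃ C) ∨ C = 0 ∨ 3 = 3
¬B = ¬0 = 8
¬¬B = ¬8 = 0
¬B = ¬0 = 8
¬¬B = ¬8 = 0
¬¬B ⊃ ¬¬B = 0 ⊃ 0 = 8
(¬(B ⊃ C) ∨ C) ∨ (¬¬B ⊃ ¬¬B) = 3 ∨ 8 = 8
¬B = ¬0 = 8
¬¬B = ¬8 = 0
¬¬¬B = ¬0 = 8
((¬(B ⊃ C) ∨ C) ∨ (¬¬B ⊃ ¬¬B)) ∨ ¬¬¬B = 8 ∨ 8 = 8
B ⊃ B = 0 ⊃ 0 = 8
C ⊃ C = 3 ⊃ 3 = 8
(B ⊃ B) ⊃ (C ⊃ C) = 8 ⊃ 8 = 8
C ∨ B = 3 ∨ 0 = 3
(C ∨ B) ≡ A = 3 ≡ 4 = 7
((B ⊃ B) ⊃ (C ⊃ C)) ≡ ((C ∨ B) ≡ A) = 8 ≡ 7 = 7
¬(((B ⊃ B) ⊃ (C ⊃ C)) ≡ ((C ∨ B) ≡ A)) = ¬7 = 1
¬¬(((B ⊃ B) ⊃ (C ⊃ C)) ≡ ((C ∨ B) ≡ A)) = ¬1 = 7
(((¬(B ⊃ C) ∨ C) ∨ (¬¬B ⊃ ¬¬B)) ∨ ¬¬¬B) ≡ ¬¬(((B ⊃ B) ⊃ (C ⊃ C)) ≡ ((C ∨ B) ≡ A)) = 8 ≡ 7 = 7

7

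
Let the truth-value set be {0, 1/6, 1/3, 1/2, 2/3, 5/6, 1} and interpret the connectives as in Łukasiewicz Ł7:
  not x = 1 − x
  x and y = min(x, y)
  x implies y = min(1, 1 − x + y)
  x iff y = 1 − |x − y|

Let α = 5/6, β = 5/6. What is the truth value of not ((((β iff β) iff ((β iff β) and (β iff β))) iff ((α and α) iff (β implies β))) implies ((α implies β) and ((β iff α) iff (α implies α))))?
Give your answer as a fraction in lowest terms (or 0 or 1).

β iff β = 5/6 iff 5/6 = 1
β iff β = 5/6 iff 5/6 = 1
β iff β = 5/6 iff 5/6 = 1
(β iff β) and (β iff β) = 1 and 1 = 1
(β iff β) iff ((β iff β) and (β iff β)) = 1 iff 1 = 1
α and α = 5/6 and 5/6 = 5/6
β implies β = 5/6 implies 5/6 = 1
(α and α) iff (β implies β) = 5/6 iff 1 = 5/6
((β iff β) iff ((β iff β) and (β iff β))) iff ((α and α) iff (β implies β)) = 1 iff 5/6 = 5/6
α implies β = 5/6 implies 5/6 = 1
β iff α = 5/6 iff 5/6 = 1
α implies α = 5/6 implies 5/6 = 1
(β iff α) iff (α implies α) = 1 iff 1 = 1
(α implies β) and ((β iff α) iff (α implies α)) = 1 and 1 = 1
(((β iff β) iff ((β iff β) and (β iff β))) iff ((α and α) iff (β implies β))) implies ((α implies β) and ((β iff α) iff (α implies α))) = 5/6 implies 1 = 1
not ((((β iff β) iff ((β iff β) and (β iff β))) iff ((α and α) iff (β implies β))) implies ((α implies β) and ((β iff α) iff (α implies α)))) = not 1 = 0

0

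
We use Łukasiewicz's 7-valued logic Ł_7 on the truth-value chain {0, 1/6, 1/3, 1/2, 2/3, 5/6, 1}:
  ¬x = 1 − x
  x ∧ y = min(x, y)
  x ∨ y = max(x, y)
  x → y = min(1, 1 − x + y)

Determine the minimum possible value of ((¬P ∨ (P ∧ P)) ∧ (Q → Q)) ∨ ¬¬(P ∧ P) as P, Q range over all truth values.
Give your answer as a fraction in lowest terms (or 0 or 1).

Take P = 1/2, Q = 0:
¬P = ¬1/2 = 1/2
P ∧ P = 1/2 ∧ 1/2 = 1/2
¬P ∨ (P ∧ P) = 1/2 ∨ 1/2 = 1/2
Q → Q = 0 → 0 = 1
(¬P ∨ (P ∧ P)) ∧ (Q → Q) = 1/2 ∧ 1 = 1/2
P ∧ P = 1/2 ∧ 1/2 = 1/2
¬(P ∧ P) = ¬1/2 = 1/2
¬¬(P ∧ P) = ¬1/2 = 1/2
((¬P ∨ (P ∧ P)) ∧ (Q → Q)) ∨ ¬¬(P ∧ P) = 1/2 ∨ 1/2 = 1/2
No assignment yields a value below 1/2, so this is the minimum.

1/2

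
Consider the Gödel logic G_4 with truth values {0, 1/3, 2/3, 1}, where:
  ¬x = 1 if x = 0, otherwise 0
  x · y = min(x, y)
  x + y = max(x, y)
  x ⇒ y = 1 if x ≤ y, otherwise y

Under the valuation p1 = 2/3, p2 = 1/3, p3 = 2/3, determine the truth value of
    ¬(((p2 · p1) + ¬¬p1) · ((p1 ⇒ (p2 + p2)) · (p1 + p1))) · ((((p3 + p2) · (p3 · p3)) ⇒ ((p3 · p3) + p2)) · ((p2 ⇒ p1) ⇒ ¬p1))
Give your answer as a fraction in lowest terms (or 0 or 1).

p2 · p1 = 1/3 · 2/3 = 1/3
¬p1 = ¬2/3 = 0
¬¬p1 = ¬0 = 1
(p2 · p1) + ¬¬p1 = 1/3 + 1 = 1
p2 + p2 = 1/3 + 1/3 = 1/3
p1 ⇒ (p2 + p2) = 2/3 ⇒ 1/3 = 1/3
p1 + p1 = 2/3 + 2/3 = 2/3
(p1 ⇒ (p2 + p2)) · (p1 + p1) = 1/3 · 2/3 = 1/3
((p2 · p1) + ¬¬p1) · ((p1 ⇒ (p2 + p2)) · (p1 + p1)) = 1 · 1/3 = 1/3
¬(((p2 · p1) + ¬¬p1) · ((p1 ⇒ (p2 + p2)) · (p1 + p1))) = ¬1/3 = 0
p3 + p2 = 2/3 + 1/3 = 2/3
p3 · p3 = 2/3 · 2/3 = 2/3
(p3 + p2) · (p3 · p3) = 2/3 · 2/3 = 2/3
p3 · p3 = 2/3 · 2/3 = 2/3
(p3 · p3) + p2 = 2/3 + 1/3 = 2/3
((p3 + p2) · (p3 · p3)) ⇒ ((p3 · p3) + p2) = 2/3 ⇒ 2/3 = 1
p2 ⇒ p1 = 1/3 ⇒ 2/3 = 1
¬p1 = ¬2/3 = 0
(p2 ⇒ p1) ⇒ ¬p1 = 1 ⇒ 0 = 0
(((p3 + p2) · (p3 · p3)) ⇒ ((p3 · p3) + p2)) · ((p2 ⇒ p1) ⇒ ¬p1) = 1 · 0 = 0
¬(((p2 · p1) + ¬¬p1) · ((p1 ⇒ (p2 + p2)) · (p1 + p1))) · ((((p3 + p2) · (p3 · p3)) ⇒ ((p3 · p3) + p2)) · ((p2 ⇒ p1) ⇒ ¬p1)) = 0 · 0 = 0

0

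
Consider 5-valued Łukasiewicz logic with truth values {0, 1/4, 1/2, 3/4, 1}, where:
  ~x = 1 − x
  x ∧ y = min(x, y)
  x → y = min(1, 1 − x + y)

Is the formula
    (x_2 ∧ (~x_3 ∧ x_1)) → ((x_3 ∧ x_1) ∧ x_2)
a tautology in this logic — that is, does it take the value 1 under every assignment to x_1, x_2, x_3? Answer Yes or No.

Counterexample: take x_1 = 1/4, x_2 = 1/4, x_3 = 0.
~x_3 = ~0 = 1
~x_3 ∧ x_1 = 1 ∧ 1/4 = 1/4
x_2 ∧ (~x_3 ∧ x_1) = 1/4 ∧ 1/4 = 1/4
x_3 ∧ x_1 = 0 ∧ 1/4 = 0
(x_3 ∧ x_1) ∧ x_2 = 0 ∧ 1/4 = 0
(x_2 ∧ (~x_3 ∧ x_1)) → ((x_3 ∧ x_1) ∧ x_2) = 1/4 → 0 = 3/4
This gives 3/4 ≠ 1.

No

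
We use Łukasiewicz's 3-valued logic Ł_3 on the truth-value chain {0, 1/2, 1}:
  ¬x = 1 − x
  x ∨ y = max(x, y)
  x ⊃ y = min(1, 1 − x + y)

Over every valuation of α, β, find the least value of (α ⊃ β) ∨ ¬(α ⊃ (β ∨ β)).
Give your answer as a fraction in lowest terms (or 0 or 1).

Take α = 1/2, β = 0:
α ⊃ β = 1/2 ⊃ 0 = 1/2
β ∨ β = 0 ∨ 0 = 0
α ⊃ (β ∨ β) = 1/2 ⊃ 0 = 1/2
¬(α ⊃ (β ∨ β)) = ¬1/2 = 1/2
(α ⊃ β) ∨ ¬(α ⊃ (β ∨ β)) = 1/2 ∨ 1/2 = 1/2
No assignment yields a value below 1/2, so this is the minimum.

1/2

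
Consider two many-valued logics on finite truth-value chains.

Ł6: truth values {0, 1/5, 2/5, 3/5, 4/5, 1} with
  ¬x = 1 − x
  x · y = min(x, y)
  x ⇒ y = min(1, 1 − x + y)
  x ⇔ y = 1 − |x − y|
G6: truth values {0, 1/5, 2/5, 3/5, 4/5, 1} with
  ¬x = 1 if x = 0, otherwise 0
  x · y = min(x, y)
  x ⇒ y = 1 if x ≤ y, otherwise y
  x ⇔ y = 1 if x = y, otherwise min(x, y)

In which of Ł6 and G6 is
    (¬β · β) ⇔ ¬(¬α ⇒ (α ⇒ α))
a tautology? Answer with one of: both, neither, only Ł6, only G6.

only G6

In Ł6: at α = 0, β = 1/5 the value is 4/5 — not a tautology.
In G6: every assignment gives 1 — tautology.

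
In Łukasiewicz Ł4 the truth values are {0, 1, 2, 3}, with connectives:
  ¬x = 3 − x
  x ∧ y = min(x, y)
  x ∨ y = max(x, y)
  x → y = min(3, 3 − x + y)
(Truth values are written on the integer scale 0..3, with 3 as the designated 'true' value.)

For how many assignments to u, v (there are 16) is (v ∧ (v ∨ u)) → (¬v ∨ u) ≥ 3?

u = 0, v = 0 ↦ 3  ≥
u = 0, v = 1 ↦ 3  ≥
u = 0, v = 2 ↦ 2  <
u = 0, v = 3 ↦ 0  <
u = 1, v = 0 ↦ 3  ≥
u = 1, v = 1 ↦ 3  ≥
u = 1, v = 2 ↦ 2  <
u = 1, v = 3 ↦ 1  <
u = 2, v = 0 ↦ 3  ≥
u = 2, v = 1 ↦ 3  ≥
u = 2, v = 2 ↦ 3  ≥
u = 2, v = 3 ↦ 2  <
u = 3, v = 0 ↦ 3  ≥
u = 3, v = 1 ↦ 3  ≥
u = 3, v = 2 ↦ 3  ≥
u = 3, v = 3 ↦ 3  ≥
So 11 of the 16 assignments meet the threshold.

11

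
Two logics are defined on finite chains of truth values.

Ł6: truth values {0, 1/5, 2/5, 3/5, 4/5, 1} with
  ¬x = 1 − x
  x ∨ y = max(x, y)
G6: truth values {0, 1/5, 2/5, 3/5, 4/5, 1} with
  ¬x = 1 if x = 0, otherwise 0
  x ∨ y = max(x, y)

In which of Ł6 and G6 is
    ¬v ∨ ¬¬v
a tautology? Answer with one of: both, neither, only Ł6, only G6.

only G6

In Ł6: at v = 1/5 the value is 4/5 — not a tautology.
In G6: every assignment gives 1 — tautology.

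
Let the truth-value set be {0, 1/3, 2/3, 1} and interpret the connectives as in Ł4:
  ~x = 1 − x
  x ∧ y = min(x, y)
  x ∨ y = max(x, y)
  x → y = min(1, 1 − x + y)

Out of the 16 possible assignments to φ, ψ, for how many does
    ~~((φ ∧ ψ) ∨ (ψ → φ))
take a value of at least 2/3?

13

φ = 0, ψ = 0 ↦ 1  ≥
φ = 0, ψ = 1/3 ↦ 2/3  ≥
φ = 0, ψ = 2/3 ↦ 1/3  <
φ = 0, ψ = 1 ↦ 0  <
φ = 1/3, ψ = 0 ↦ 1  ≥
φ = 1/3, ψ = 1/3 ↦ 1  ≥
φ = 1/3, ψ = 2/3 ↦ 2/3  ≥
φ = 1/3, ψ = 1 ↦ 1/3  <
φ = 2/3, ψ = 0 ↦ 1  ≥
φ = 2/3, ψ = 1/3 ↦ 1  ≥
φ = 2/3, ψ = 2/3 ↦ 1  ≥
φ = 2/3, ψ = 1 ↦ 2/3  ≥
φ = 1, ψ = 0 ↦ 1  ≥
φ = 1, ψ = 1/3 ↦ 1  ≥
φ = 1, ψ = 2/3 ↦ 1  ≥
φ = 1, ψ = 1 ↦ 1  ≥
So 13 of the 16 assignments meet the threshold.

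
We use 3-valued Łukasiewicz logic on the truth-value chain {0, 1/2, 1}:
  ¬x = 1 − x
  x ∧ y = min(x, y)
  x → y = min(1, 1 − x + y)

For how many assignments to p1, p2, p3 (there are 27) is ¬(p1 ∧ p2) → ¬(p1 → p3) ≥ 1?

8

value 1: 8 assignments (counts)
value 1/2: 7 assignments
value 0: 12 assignments
So 8 of the 27 assignments meet the threshold.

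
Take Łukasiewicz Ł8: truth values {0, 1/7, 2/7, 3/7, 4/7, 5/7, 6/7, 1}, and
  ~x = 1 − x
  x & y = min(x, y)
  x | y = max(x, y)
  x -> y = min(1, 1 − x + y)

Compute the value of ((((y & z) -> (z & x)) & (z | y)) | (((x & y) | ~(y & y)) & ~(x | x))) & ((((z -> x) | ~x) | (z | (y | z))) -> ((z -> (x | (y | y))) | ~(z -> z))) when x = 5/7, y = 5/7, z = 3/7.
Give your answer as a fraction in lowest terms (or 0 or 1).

5/7

y & z = 5/7 & 3/7 = 3/7
z & x = 3/7 & 5/7 = 3/7
(y & z) -> (z & x) = 3/7 -> 3/7 = 1
z | y = 3/7 | 5/7 = 5/7
((y & z) -> (z & x)) & (z | y) = 1 & 5/7 = 5/7
x & y = 5/7 & 5/7 = 5/7
y & y = 5/7 & 5/7 = 5/7
~(y & y) = ~5/7 = 2/7
(x & y) | ~(y & y) = 5/7 | 2/7 = 5/7
x | x = 5/7 | 5/7 = 5/7
~(x | x) = ~5/7 = 2/7
((x & y) | ~(y & y)) & ~(x | x) = 5/7 & 2/7 = 2/7
(((y & z) -> (z & x)) & (z | y)) | (((x & y) | ~(y & y)) & ~(x | x)) = 5/7 | 2/7 = 5/7
z -> x = 3/7 -> 5/7 = 1
~x = ~5/7 = 2/7
(z -> x) | ~x = 1 | 2/7 = 1
y | z = 5/7 | 3/7 = 5/7
z | (y | z) = 3/7 | 5/7 = 5/7
((z -> x) | ~x) | (z | (y | z)) = 1 | 5/7 = 1
y | y = 5/7 | 5/7 = 5/7
x | (y | y) = 5/7 | 5/7 = 5/7
z -> (x | (y | y)) = 3/7 -> 5/7 = 1
z -> z = 3/7 -> 3/7 = 1
~(z -> z) = ~1 = 0
(z -> (x | (y | y))) | ~(z -> z) = 1 | 0 = 1
(((z -> x) | ~x) | (z | (y | z))) -> ((z -> (x | (y | y))) | ~(z -> z)) = 1 -> 1 = 1
((((y & z) -> (z & x)) & (z | y)) | (((x & y) | ~(y & y)) & ~(x | x))) & ((((z -> x) | ~x) | (z | (y | z))) -> ((z -> (x | (y | y))) | ~(z -> z))) = 5/7 & 1 = 5/7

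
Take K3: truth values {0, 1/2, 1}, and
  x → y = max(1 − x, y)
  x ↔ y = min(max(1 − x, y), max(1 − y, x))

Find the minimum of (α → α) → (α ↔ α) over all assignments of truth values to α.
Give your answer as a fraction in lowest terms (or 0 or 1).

1/2

Take α = 1/2:
α → α = 1/2 → 1/2 = 1/2
α ↔ α = 1/2 ↔ 1/2 = 1/2
(α → α) → (α ↔ α) = 1/2 → 1/2 = 1/2
No assignment yields a value below 1/2, so this is the minimum.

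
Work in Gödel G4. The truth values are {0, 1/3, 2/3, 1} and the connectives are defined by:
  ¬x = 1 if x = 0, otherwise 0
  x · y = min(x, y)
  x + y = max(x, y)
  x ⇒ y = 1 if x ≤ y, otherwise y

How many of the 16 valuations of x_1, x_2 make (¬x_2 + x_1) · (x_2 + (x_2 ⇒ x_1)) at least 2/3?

10

x_1 = 0, x_2 = 0 ↦ 1  ≥
x_1 = 0, x_2 = 1/3 ↦ 0  <
x_1 = 0, x_2 = 2/3 ↦ 0  <
x_1 = 0, x_2 = 1 ↦ 0  <
x_1 = 1/3, x_2 = 0 ↦ 1  ≥
x_1 = 1/3, x_2 = 1/3 ↦ 1/3  <
x_1 = 1/3, x_2 = 2/3 ↦ 1/3  <
x_1 = 1/3, x_2 = 1 ↦ 1/3  <
x_1 = 2/3, x_2 = 0 ↦ 1  ≥
x_1 = 2/3, x_2 = 1/3 ↦ 2/3  ≥
x_1 = 2/3, x_2 = 2/3 ↦ 2/3  ≥
x_1 = 2/3, x_2 = 1 ↦ 2/3  ≥
x_1 = 1, x_2 = 0 ↦ 1  ≥
x_1 = 1, x_2 = 1/3 ↦ 1  ≥
x_1 = 1, x_2 = 2/3 ↦ 1  ≥
x_1 = 1, x_2 = 1 ↦ 1  ≥
So 10 of the 16 assignments meet the threshold.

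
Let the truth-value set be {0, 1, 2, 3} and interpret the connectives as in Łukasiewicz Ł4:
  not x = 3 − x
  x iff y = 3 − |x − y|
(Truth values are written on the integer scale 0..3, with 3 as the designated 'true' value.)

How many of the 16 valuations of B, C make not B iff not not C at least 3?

4

B = 0, C = 0 ↦ 0  <
B = 0, C = 1 ↦ 1  <
B = 0, C = 2 ↦ 2  <
B = 0, C = 3 ↦ 3  ≥
B = 1, C = 0 ↦ 1  <
B = 1, C = 1 ↦ 2  <
B = 1, C = 2 ↦ 3  ≥
B = 1, C = 3 ↦ 2  <
B = 2, C = 0 ↦ 2  <
B = 2, C = 1 ↦ 3  ≥
B = 2, C = 2 ↦ 2  <
B = 2, C = 3 ↦ 1  <
B = 3, C = 0 ↦ 3  ≥
B = 3, C = 1 ↦ 2  <
B = 3, C = 2 ↦ 1  <
B = 3, C = 3 ↦ 0  <
So 4 of the 16 assignments meet the threshold.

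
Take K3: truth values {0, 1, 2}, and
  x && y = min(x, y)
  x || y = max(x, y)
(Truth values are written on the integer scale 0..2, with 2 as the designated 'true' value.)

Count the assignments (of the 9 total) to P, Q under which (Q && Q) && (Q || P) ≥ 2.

P = 0, Q = 0 ↦ 0  <
P = 0, Q = 1 ↦ 1  <
P = 0, Q = 2 ↦ 2  ≥
P = 1, Q = 0 ↦ 0  <
P = 1, Q = 1 ↦ 1  <
P = 1, Q = 2 ↦ 2  ≥
P = 2, Q = 0 ↦ 0  <
P = 2, Q = 1 ↦ 1  <
P = 2, Q = 2 ↦ 2  ≥
So 3 of the 9 assignments meet the threshold.

3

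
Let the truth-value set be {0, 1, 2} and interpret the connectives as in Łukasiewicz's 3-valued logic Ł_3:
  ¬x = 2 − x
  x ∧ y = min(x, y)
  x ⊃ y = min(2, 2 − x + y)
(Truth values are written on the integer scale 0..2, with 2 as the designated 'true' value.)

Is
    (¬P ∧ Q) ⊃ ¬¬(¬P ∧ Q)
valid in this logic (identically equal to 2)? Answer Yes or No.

Yes

P = 0, Q = 0 ↦ 2
P = 0, Q = 1 ↦ 2
P = 0, Q = 2 ↦ 2
P = 1, Q = 0 ↦ 2
P = 1, Q = 1 ↦ 2
P = 1, Q = 2 ↦ 2
P = 2, Q = 0 ↦ 2
P = 2, Q = 1 ↦ 2
P = 2, Q = 2 ↦ 2
Every assignment gives a value ≥ 2.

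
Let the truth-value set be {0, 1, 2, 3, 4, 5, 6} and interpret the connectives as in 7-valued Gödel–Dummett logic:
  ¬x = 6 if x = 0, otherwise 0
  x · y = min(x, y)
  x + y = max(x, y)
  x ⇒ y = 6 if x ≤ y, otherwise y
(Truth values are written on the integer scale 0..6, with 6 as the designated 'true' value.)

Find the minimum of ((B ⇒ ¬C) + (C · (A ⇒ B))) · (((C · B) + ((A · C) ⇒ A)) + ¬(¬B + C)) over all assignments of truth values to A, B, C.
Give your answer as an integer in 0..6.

1

Take A = 0, B = 1, C = 1:
¬C = ¬1 = 0
B ⇒ ¬C = 1 ⇒ 0 = 0
A ⇒ B = 0 ⇒ 1 = 6
C · (A ⇒ B) = 1 · 6 = 1
(B ⇒ ¬C) + (C · (A ⇒ B)) = 0 + 1 = 1
C · B = 1 · 1 = 1
A · C = 0 · 1 = 0
(A · C) ⇒ A = 0 ⇒ 0 = 6
(C · B) + ((A · C) ⇒ A) = 1 + 6 = 6
¬B = ¬1 = 0
¬B + C = 0 + 1 = 1
¬(¬B + C) = ¬1 = 0
((C · B) + ((A · C) ⇒ A)) + ¬(¬B + C) = 6 + 0 = 6
((B ⇒ ¬C) + (C · (A ⇒ B))) · (((C · B) + ((A · C) ⇒ A)) + ¬(¬B + C)) = 1 · 6 = 1
No assignment yields a value below 1, so this is the minimum.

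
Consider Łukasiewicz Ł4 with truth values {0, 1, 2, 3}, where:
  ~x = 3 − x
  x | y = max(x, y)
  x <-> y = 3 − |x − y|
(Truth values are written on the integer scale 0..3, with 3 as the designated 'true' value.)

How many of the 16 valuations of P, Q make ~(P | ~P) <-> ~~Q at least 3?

P = 0, Q = 0 ↦ 3  ≥
P = 0, Q = 1 ↦ 2  <
P = 0, Q = 2 ↦ 1  <
P = 0, Q = 3 ↦ 0  <
P = 1, Q = 0 ↦ 2  <
P = 1, Q = 1 ↦ 3  ≥
P = 1, Q = 2 ↦ 2  <
P = 1, Q = 3 ↦ 1  <
P = 2, Q = 0 ↦ 2  <
P = 2, Q = 1 ↦ 3  ≥
P = 2, Q = 2 ↦ 2  <
P = 2, Q = 3 ↦ 1  <
P = 3, Q = 0 ↦ 3  ≥
P = 3, Q = 1 ↦ 2  <
P = 3, Q = 2 ↦ 1  <
P = 3, Q = 3 ↦ 0  <
So 4 of the 16 assignments meet the threshold.

4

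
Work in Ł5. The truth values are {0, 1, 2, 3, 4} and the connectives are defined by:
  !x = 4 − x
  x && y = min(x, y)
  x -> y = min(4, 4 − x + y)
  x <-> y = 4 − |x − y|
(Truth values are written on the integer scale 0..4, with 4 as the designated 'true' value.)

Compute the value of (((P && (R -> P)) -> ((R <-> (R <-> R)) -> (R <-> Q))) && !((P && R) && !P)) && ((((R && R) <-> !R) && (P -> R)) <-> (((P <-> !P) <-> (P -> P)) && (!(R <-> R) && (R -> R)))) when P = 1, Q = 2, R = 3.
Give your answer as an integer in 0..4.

R -> P = 3 -> 1 = 2
P && (R -> P) = 1 && 2 = 1
R <-> R = 3 <-> 3 = 4
R <-> (R <-> R) = 3 <-> 4 = 3
R <-> Q = 3 <-> 2 = 3
(R <-> (R <-> R)) -> (R <-> Q) = 3 -> 3 = 4
(P && (R -> P)) -> ((R <-> (R <-> R)) -> (R <-> Q)) = 1 -> 4 = 4
P && R = 1 && 3 = 1
!P = !1 = 3
(P && R) && !P = 1 && 3 = 1
!((P && R) && !P) = !1 = 3
((P && (R -> P)) -> ((R <-> (R <-> R)) -> (R <-> Q))) && !((P && R) && !P) = 4 && 3 = 3
R && R = 3 && 3 = 3
!R = !3 = 1
(R && R) <-> !R = 3 <-> 1 = 2
P -> R = 1 -> 3 = 4
((R && R) <-> !R) && (P -> R) = 2 && 4 = 2
!P = !1 = 3
P <-> !P = 1 <-> 3 = 2
P -> P = 1 -> 1 = 4
(P <-> !P) <-> (P -> P) = 2 <-> 4 = 2
R <-> R = 3 <-> 3 = 4
!(R <-> R) = !4 = 0
R -> R = 3 -> 3 = 4
!(R <-> R) && (R -> R) = 0 && 4 = 0
((P <-> !P) <-> (P -> P)) && (!(R <-> R) && (R -> R)) = 2 && 0 = 0
(((R && R) <-> !R) && (P -> R)) <-> (((P <-> !P) <-> (P -> P)) && (!(R <-> R) && (R -> R))) = 2 <-> 0 = 2
(((P && (R -> P)) -> ((R <-> (R <-> R)) -> (R <-> Q))) && !((P && R) && !P)) && ((((R && R) <-> !R) && (P -> R)) <-> (((P <-> !P) <-> (P -> P)) && (!(R <-> R) && (R -> R)))) = 3 && 2 = 2

2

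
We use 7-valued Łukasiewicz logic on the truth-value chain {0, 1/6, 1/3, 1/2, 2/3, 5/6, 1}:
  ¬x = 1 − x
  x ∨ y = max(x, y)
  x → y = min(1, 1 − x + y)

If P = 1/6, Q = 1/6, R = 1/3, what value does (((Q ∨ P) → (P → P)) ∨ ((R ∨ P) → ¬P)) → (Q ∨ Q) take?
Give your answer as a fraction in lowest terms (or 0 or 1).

Q ∨ P = 1/6 ∨ 1/6 = 1/6
P → P = 1/6 → 1/6 = 1
(Q ∨ P) → (P → P) = 1/6 → 1 = 1
R ∨ P = 1/3 ∨ 1/6 = 1/3
¬P = ¬1/6 = 5/6
(R ∨ P) → ¬P = 1/3 → 5/6 = 1
((Q ∨ P) → (P → P)) ∨ ((R ∨ P) → ¬P) = 1 ∨ 1 = 1
Q ∨ Q = 1/6 ∨ 1/6 = 1/6
(((Q ∨ P) → (P → P)) ∨ ((R ∨ P) → ¬P)) → (Q ∨ Q) = 1 → 1/6 = 1/6

1/6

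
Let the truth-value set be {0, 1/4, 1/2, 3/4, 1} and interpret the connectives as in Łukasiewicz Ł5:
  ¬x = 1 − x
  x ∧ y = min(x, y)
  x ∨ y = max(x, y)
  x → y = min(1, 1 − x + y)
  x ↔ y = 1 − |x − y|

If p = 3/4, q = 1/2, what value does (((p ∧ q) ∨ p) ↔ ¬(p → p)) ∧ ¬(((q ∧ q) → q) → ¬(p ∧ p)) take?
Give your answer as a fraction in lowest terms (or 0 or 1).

p ∧ q = 3/4 ∧ 1/2 = 1/2
(p ∧ q) ∨ p = 1/2 ∨ 3/4 = 3/4
p → p = 3/4 → 3/4 = 1
¬(p → p) = ¬1 = 0
((p ∧ q) ∨ p) ↔ ¬(p → p) = 3/4 ↔ 0 = 1/4
q ∧ q = 1/2 ∧ 1/2 = 1/2
(q ∧ q) → q = 1/2 → 1/2 = 1
p ∧ p = 3/4 ∧ 3/4 = 3/4
¬(p ∧ p) = ¬3/4 = 1/4
((q ∧ q) → q) → ¬(p ∧ p) = 1 → 1/4 = 1/4
¬(((q ∧ q) → q) → ¬(p ∧ p)) = ¬1/4 = 3/4
(((p ∧ q) ∨ p) ↔ ¬(p → p)) ∧ ¬(((q ∧ q) → q) → ¬(p ∧ p)) = 1/4 ∧ 3/4 = 1/4

1/4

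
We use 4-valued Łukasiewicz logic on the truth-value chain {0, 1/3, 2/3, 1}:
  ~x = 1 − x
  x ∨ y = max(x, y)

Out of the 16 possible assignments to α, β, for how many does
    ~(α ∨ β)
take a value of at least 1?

α = 0, β = 0 ↦ 1  ≥
α = 0, β = 1/3 ↦ 2/3  <
α = 0, β = 2/3 ↦ 1/3  <
α = 0, β = 1 ↦ 0  <
α = 1/3, β = 0 ↦ 2/3  <
α = 1/3, β = 1/3 ↦ 2/3  <
α = 1/3, β = 2/3 ↦ 1/3  <
α = 1/3, β = 1 ↦ 0  <
α = 2/3, β = 0 ↦ 1/3  <
α = 2/3, β = 1/3 ↦ 1/3  <
α = 2/3, β = 2/3 ↦ 1/3  <
α = 2/3, β = 1 ↦ 0  <
α = 1, β = 0 ↦ 0  <
α = 1, β = 1/3 ↦ 0  <
α = 1, β = 2/3 ↦ 0  <
α = 1, β = 1 ↦ 0  <
So 1 of the 16 assignments meets the threshold.

1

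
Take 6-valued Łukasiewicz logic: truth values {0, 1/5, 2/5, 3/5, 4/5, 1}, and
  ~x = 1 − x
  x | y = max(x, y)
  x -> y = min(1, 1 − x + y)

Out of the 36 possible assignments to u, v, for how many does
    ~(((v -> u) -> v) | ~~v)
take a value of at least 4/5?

11

value 1: 6 assignments (counts)
value 4/5: 5 assignments (counts)
value 3/5: 5 assignments
value 2/5: 4 assignments
value 1/5: 4 assignments
value 0: 12 assignments
So 11 of the 36 assignments meet the threshold.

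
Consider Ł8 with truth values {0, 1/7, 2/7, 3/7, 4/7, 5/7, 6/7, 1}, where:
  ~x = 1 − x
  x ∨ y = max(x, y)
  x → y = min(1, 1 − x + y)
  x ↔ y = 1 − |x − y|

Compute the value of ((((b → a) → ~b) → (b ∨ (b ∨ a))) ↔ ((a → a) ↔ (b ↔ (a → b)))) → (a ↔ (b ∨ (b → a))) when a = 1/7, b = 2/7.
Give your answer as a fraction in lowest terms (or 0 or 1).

b → a = 2/7 → 1/7 = 6/7
~b = ~2/7 = 5/7
(b → a) → ~b = 6/7 → 5/7 = 6/7
b ∨ a = 2/7 ∨ 1/7 = 2/7
b ∨ (b ∨ a) = 2/7 ∨ 2/7 = 2/7
((b → a) → ~b) → (b ∨ (b ∨ a)) = 6/7 → 2/7 = 3/7
a → a = 1/7 → 1/7 = 1
a → b = 1/7 → 2/7 = 1
b ↔ (a → b) = 2/7 ↔ 1 = 2/7
(a → a) ↔ (b ↔ (a → b)) = 1 ↔ 2/7 = 2/7
(((b → a) → ~b) → (b ∨ (b ∨ a))) ↔ ((a → a) ↔ (b ↔ (a → b))) = 3/7 ↔ 2/7 = 6/7
b → a = 2/7 → 1/7 = 6/7
b ∨ (b → a) = 2/7 ∨ 6/7 = 6/7
a ↔ (b ∨ (b → a)) = 1/7 ↔ 6/7 = 2/7
((((b → a) → ~b) → (b ∨ (b ∨ a))) ↔ ((a → a) ↔ (b ↔ (a → b)))) → (a ↔ (b ∨ (b → a))) = 6/7 → 2/7 = 3/7

3/7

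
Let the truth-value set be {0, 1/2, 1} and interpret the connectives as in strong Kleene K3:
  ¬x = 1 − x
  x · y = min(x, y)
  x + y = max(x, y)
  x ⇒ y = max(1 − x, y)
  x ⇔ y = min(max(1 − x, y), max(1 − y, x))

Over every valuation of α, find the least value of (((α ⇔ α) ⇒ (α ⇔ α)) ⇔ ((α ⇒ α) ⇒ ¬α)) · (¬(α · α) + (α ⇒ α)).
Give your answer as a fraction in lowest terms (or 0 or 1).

Take α = 1:
α ⇔ α = 1 ⇔ 1 = 1
α ⇔ α = 1 ⇔ 1 = 1
(α ⇔ α) ⇒ (α ⇔ α) = 1 ⇒ 1 = 1
α ⇒ α = 1 ⇒ 1 = 1
¬α = ¬1 = 0
(α ⇒ α) ⇒ ¬α = 1 ⇒ 0 = 0
((α ⇔ α) ⇒ (α ⇔ α)) ⇔ ((α ⇒ α) ⇒ ¬α) = 1 ⇔ 0 = 0
α · α = 1 · 1 = 1
¬(α · α) = ¬1 = 0
α ⇒ α = 1 ⇒ 1 = 1
¬(α · α) + (α ⇒ α) = 0 + 1 = 1
(((α ⇔ α) ⇒ (α ⇔ α)) ⇔ ((α ⇒ α) ⇒ ¬α)) · (¬(α · α) + (α ⇒ α)) = 0 · 1 = 0
No assignment yields a value below 0, so this is the minimum.

0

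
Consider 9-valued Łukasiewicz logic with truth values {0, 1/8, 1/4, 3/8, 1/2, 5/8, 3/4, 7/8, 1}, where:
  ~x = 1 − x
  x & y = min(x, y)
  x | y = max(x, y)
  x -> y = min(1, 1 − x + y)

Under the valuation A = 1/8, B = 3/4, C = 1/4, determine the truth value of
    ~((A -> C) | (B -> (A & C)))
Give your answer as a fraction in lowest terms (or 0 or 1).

A -> C = 1/8 -> 1/4 = 1
A & C = 1/8 & 1/4 = 1/8
B -> (A & C) = 3/4 -> 1/8 = 3/8
(A -> C) | (B -> (A & C)) = 1 | 3/8 = 1
~((A -> C) | (B -> (A & C))) = ~1 = 0

0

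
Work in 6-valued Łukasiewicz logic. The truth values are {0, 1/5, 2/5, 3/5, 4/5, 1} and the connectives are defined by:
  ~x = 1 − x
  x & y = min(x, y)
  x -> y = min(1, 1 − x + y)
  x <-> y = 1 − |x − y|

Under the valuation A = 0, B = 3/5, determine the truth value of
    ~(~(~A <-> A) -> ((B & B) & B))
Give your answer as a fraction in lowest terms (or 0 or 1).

2/5

~A = ~0 = 1
~A <-> A = 1 <-> 0 = 0
~(~A <-> A) = ~0 = 1
B & B = 3/5 & 3/5 = 3/5
(B & B) & B = 3/5 & 3/5 = 3/5
~(~A <-> A) -> ((B & B) & B) = 1 -> 3/5 = 3/5
~(~(~A <-> A) -> ((B & B) & B)) = ~3/5 = 2/5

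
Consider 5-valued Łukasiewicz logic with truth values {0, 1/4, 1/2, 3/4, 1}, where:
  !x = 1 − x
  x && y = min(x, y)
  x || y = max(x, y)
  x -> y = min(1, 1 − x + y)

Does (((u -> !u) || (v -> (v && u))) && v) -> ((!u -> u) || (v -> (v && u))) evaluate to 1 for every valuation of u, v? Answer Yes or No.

No

Counterexample: take u = 0, v = 3/4.
!u = !0 = 1
u -> !u = 0 -> 1 = 1
v && u = 3/4 && 0 = 0
v -> (v && u) = 3/4 -> 0 = 1/4
(u -> !u) || (v -> (v && u)) = 1 || 1/4 = 1
((u -> !u) || (v -> (v && u))) && v = 1 && 3/4 = 3/4
!u = !0 = 1
!u -> u = 1 -> 0 = 0
v && u = 3/4 && 0 = 0
v -> (v && u) = 3/4 -> 0 = 1/4
(!u -> u) || (v -> (v && u)) = 0 || 1/4 = 1/4
(((u -> !u) || (v -> (v && u))) && v) -> ((!u -> u) || (v -> (v && u))) = 3/4 -> 1/4 = 1/2
This gives 1/2 ≠ 1.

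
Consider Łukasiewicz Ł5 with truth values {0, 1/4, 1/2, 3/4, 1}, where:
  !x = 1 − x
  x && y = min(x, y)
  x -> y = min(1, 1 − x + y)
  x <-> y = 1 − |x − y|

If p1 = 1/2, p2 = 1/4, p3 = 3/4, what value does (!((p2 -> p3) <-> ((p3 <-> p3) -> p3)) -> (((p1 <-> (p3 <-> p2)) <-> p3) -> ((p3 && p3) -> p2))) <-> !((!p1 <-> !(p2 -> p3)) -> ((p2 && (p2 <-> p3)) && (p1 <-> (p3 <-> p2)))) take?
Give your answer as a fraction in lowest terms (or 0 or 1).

1/4

p2 -> p3 = 1/4 -> 3/4 = 1
p3 <-> p3 = 3/4 <-> 3/4 = 1
(p3 <-> p3) -> p3 = 1 -> 3/4 = 3/4
(p2 -> p3) <-> ((p3 <-> p3) -> p3) = 1 <-> 3/4 = 3/4
!((p2 -> p3) <-> ((p3 <-> p3) -> p3)) = !3/4 = 1/4
p3 <-> p2 = 3/4 <-> 1/4 = 1/2
p1 <-> (p3 <-> p2) = 1/2 <-> 1/2 = 1
(p1 <-> (p3 <-> p2)) <-> p3 = 1 <-> 3/4 = 3/4
p3 && p3 = 3/4 && 3/4 = 3/4
(p3 && p3) -> p2 = 3/4 -> 1/4 = 1/2
((p1 <-> (p3 <-> p2)) <-> p3) -> ((p3 && p3) -> p2) = 3/4 -> 1/2 = 3/4
!((p2 -> p3) <-> ((p3 <-> p3) -> p3)) -> (((p1 <-> (p3 <-> p2)) <-> p3) -> ((p3 && p3) -> p2)) = 1/4 -> 3/4 = 1
!p1 = !1/2 = 1/2
p2 -> p3 = 1/4 -> 3/4 = 1
!(p2 -> p3) = !1 = 0
!p1 <-> !(p2 -> p3) = 1/2 <-> 0 = 1/2
p2 <-> p3 = 1/4 <-> 3/4 = 1/2
p2 && (p2 <-> p3) = 1/4 && 1/2 = 1/4
p3 <-> p2 = 3/4 <-> 1/4 = 1/2
p1 <-> (p3 <-> p2) = 1/2 <-> 1/2 = 1
(p2 && (p2 <-> p3)) && (p1 <-> (p3 <-> p2)) = 1/4 && 1 = 1/4
(!p1 <-> !(p2 -> p3)) -> ((p2 && (p2 <-> p3)) && (p1 <-> (p3 <-> p2))) = 1/2 -> 1/4 = 3/4
!((!p1 <-> !(p2 -> p3)) -> ((p2 && (p2 <-> p3)) && (p1 <-> (p3 <-> p2)))) = !3/4 = 1/4
(!((p2 -> p3) <-> ((p3 <-> p3) -> p3)) -> (((p1 <-> (p3 <-> p2)) <-> p3) -> ((p3 && p3) -> p2))) <-> !((!p1 <-> !(p2 -> p3)) -> ((p2 && (p2 <-> p3)) && (p1 <-> (p3 <-> p2)))) = 1 <-> 1/4 = 1/4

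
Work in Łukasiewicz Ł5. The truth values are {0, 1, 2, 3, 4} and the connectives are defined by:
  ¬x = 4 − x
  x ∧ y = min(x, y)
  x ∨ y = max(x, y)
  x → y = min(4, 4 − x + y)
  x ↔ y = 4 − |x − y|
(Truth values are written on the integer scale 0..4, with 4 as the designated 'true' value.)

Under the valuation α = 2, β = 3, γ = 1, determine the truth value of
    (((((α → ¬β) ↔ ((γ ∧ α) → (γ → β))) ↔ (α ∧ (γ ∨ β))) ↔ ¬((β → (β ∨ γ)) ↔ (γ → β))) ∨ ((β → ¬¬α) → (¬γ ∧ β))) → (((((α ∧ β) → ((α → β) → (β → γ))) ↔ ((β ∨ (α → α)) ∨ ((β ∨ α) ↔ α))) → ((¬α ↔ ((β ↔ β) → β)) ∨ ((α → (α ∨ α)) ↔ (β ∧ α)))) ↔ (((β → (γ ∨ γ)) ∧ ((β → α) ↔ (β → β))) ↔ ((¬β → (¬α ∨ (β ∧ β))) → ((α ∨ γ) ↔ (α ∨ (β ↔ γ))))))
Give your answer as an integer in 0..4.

¬β = ¬3 = 1
α → ¬β = 2 → 1 = 3
γ ∧ α = 1 ∧ 2 = 1
γ → β = 1 → 3 = 4
(γ ∧ α) → (γ → β) = 1 → 4 = 4
(α → ¬β) ↔ ((γ ∧ α) → (γ → β)) = 3 ↔ 4 = 3
γ ∨ β = 1 ∨ 3 = 3
α ∧ (γ ∨ β) = 2 ∧ 3 = 2
((α → ¬β) ↔ ((γ ∧ α) → (γ → β))) ↔ (α ∧ (γ ∨ β)) = 3 ↔ 2 = 3
β ∨ γ = 3 ∨ 1 = 3
β → (β ∨ γ) = 3 → 3 = 4
γ → β = 1 → 3 = 4
(β → (β ∨ γ)) ↔ (γ → β) = 4 ↔ 4 = 4
¬((β → (β ∨ γ)) ↔ (γ → β)) = ¬4 = 0
(((α → ¬β) ↔ ((γ ∧ α) → (γ → β))) ↔ (α ∧ (γ ∨ β))) ↔ ¬((β → (β ∨ γ)) ↔ (γ → β)) = 3 ↔ 0 = 1
¬α = ¬2 = 2
¬¬α = ¬2 = 2
β → ¬¬α = 3 → 2 = 3
¬γ = ¬1 = 3
¬γ ∧ β = 3 ∧ 3 = 3
(β → ¬¬α) → (¬γ ∧ β) = 3 → 3 = 4
((((α → ¬β) ↔ ((γ ∧ α) → (γ → β))) ↔ (α ∧ (γ ∨ β))) ↔ ¬((β → (β ∨ γ)) ↔ (γ → β))) ∨ ((β → ¬¬α) → (¬γ ∧ β)) = 1 ∨ 4 = 4
α ∧ β = 2 ∧ 3 = 2
α → β = 2 → 3 = 4
β → γ = 3 → 1 = 2
(α → β) → (β → γ) = 4 → 2 = 2
(α ∧ β) → ((α → β) → (β → γ)) = 2 → 2 = 4
α → α = 2 → 2 = 4
β ∨ (α → α) = 3 ∨ 4 = 4
β ∨ α = 3 ∨ 2 = 3
(β ∨ α) ↔ α = 3 ↔ 2 = 3
(β ∨ (α → α)) ∨ ((β ∨ α) ↔ α) = 4 ∨ 3 = 4
((α ∧ β) → ((α → β) → (β → γ))) ↔ ((β ∨ (α → α)) ∨ ((β ∨ α) ↔ α)) = 4 ↔ 4 = 4
¬α = ¬2 = 2
β ↔ β = 3 ↔ 3 = 4
(β ↔ β) → β = 4 → 3 = 3
¬α ↔ ((β ↔ β) → β) = 2 ↔ 3 = 3
α ∨ α = 2 ∨ 2 = 2
α → (α ∨ α) = 2 → 2 = 4
β ∧ α = 3 ∧ 2 = 2
(α → (α ∨ α)) ↔ (β ∧ α) = 4 ↔ 2 = 2
(¬α ↔ ((β ↔ β) → β)) ∨ ((α → (α ∨ α)) ↔ (β ∧ α)) = 3 ∨ 2 = 3
(((α ∧ β) → ((α → β) → (β → γ))) ↔ ((β ∨ (α → α)) ∨ ((β ∨ α) ↔ α))) → ((¬α ↔ ((β ↔ β) → β)) ∨ ((α → (α ∨ α)) ↔ (β ∧ α))) = 4 → 3 = 3
γ ∨ γ = 1 ∨ 1 = 1
β → (γ ∨ γ) = 3 → 1 = 2
β → α = 3 → 2 = 3
β → β = 3 → 3 = 4
(β → α) ↔ (β → β) = 3 ↔ 4 = 3
(β → (γ ∨ γ)) ∧ ((β → α) ↔ (β → β)) = 2 ∧ 3 = 2
¬β = ¬3 = 1
¬α = ¬2 = 2
β ∧ β = 3 ∧ 3 = 3
¬α ∨ (β ∧ β) = 2 ∨ 3 = 3
¬β → (¬α ∨ (β ∧ β)) = 1 → 3 = 4
α ∨ γ = 2 ∨ 1 = 2
β ↔ γ = 3 ↔ 1 = 2
α ∨ (β ↔ γ) = 2 ∨ 2 = 2
(α ∨ γ) ↔ (α ∨ (β ↔ γ)) = 2 ↔ 2 = 4
(¬β → (¬α ∨ (β ∧ β))) → ((α ∨ γ) ↔ (α ∨ (β ↔ γ))) = 4 → 4 = 4
((β → (γ ∨ γ)) ∧ ((β → α) ↔ (β → β))) ↔ ((¬β → (¬α ∨ (β ∧ β))) → ((α ∨ γ) ↔ (α ∨ (β ↔ γ)))) = 2 ↔ 4 = 2
((((α ∧ β) → ((α → β) → (β → γ))) ↔ ((β ∨ (α → α)) ∨ ((β ∨ α) ↔ α))) → ((¬α ↔ ((β ↔ β) → β)) ∨ ((α → (α ∨ α)) ↔ (β ∧ α)))) ↔ (((β → (γ ∨ γ)) ∧ ((β → α) ↔ (β → β))) ↔ ((¬β → (¬α ∨ (β ∧ β))) → ((α ∨ γ) ↔ (α ∨ (β ↔ γ))))) = 3 ↔ 2 = 3
(((((α → ¬β) ↔ ((γ ∧ α) → (γ → β))) ↔ (α ∧ (γ ∨ β))) ↔ ¬((β → (β ∨ γ)) ↔ (γ → β))) ∨ ((β → ¬¬α) → (¬γ ∧ β))) → (((((α ∧ β) → ((α → β) → (β → γ))) ↔ ((β ∨ (α → α)) ∨ ((β ∨ α) ↔ α))) → ((¬α ↔ ((β ↔ β) → β)) ∨ ((α → (α ∨ α)) ↔ (β ∧ α)))) ↔ (((β → (γ ∨ γ)) ∧ ((β → α) ↔ (β → β))) ↔ ((¬β → (¬α ∨ (β ∧ β))) → ((α ∨ γ) ↔ (α ∨ (β ↔ γ)))))) = 4 → 3 = 3

3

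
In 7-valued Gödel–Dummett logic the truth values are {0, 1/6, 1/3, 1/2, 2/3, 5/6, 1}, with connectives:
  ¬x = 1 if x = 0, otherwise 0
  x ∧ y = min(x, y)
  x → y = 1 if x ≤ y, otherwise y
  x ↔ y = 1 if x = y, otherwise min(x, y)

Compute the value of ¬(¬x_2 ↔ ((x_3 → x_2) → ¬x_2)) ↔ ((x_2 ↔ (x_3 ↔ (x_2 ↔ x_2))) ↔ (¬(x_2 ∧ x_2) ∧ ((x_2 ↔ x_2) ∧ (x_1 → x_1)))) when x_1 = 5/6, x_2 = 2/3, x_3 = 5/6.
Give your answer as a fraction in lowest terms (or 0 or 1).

1

¬x_2 = ¬2/3 = 0
x_3 → x_2 = 5/6 → 2/3 = 2/3
¬x_2 = ¬2/3 = 0
(x_3 → x_2) → ¬x_2 = 2/3 → 0 = 0
¬x_2 ↔ ((x_3 → x_2) → ¬x_2) = 0 ↔ 0 = 1
¬(¬x_2 ↔ ((x_3 → x_2) → ¬x_2)) = ¬1 = 0
x_2 ↔ x_2 = 2/3 ↔ 2/3 = 1
x_3 ↔ (x_2 ↔ x_2) = 5/6 ↔ 1 = 5/6
x_2 ↔ (x_3 ↔ (x_2 ↔ x_2)) = 2/3 ↔ 5/6 = 2/3
x_2 ∧ x_2 = 2/3 ∧ 2/3 = 2/3
¬(x_2 ∧ x_2) = ¬2/3 = 0
x_2 ↔ x_2 = 2/3 ↔ 2/3 = 1
x_1 → x_1 = 5/6 → 5/6 = 1
(x_2 ↔ x_2) ∧ (x_1 → x_1) = 1 ∧ 1 = 1
¬(x_2 ∧ x_2) ∧ ((x_2 ↔ x_2) ∧ (x_1 → x_1)) = 0 ∧ 1 = 0
(x_2 ↔ (x_3 ↔ (x_2 ↔ x_2))) ↔ (¬(x_2 ∧ x_2) ∧ ((x_2 ↔ x_2) ∧ (x_1 → x_1))) = 2/3 ↔ 0 = 0
¬(¬x_2 ↔ ((x_3 → x_2) → ¬x_2)) ↔ ((x_2 ↔ (x_3 ↔ (x_2 ↔ x_2))) ↔ (¬(x_2 ∧ x_2) ∧ ((x_2 ↔ x_2) ∧ (x_1 → x_1)))) = 0 ↔ 0 = 1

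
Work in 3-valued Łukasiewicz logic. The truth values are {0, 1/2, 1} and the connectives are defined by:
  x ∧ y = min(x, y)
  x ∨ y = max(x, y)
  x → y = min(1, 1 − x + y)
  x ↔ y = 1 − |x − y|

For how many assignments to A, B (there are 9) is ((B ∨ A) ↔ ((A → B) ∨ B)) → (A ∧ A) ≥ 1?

5

A = 0, B = 0 ↦ 1  ≥
A = 0, B = 1/2 ↦ 1/2  <
A = 0, B = 1 ↦ 0  <
A = 1/2, B = 0 ↦ 1/2  <
A = 1/2, B = 1/2 ↦ 1  ≥
A = 1/2, B = 1 ↦ 1/2  <
A = 1, B = 0 ↦ 1  ≥
A = 1, B = 1/2 ↦ 1  ≥
A = 1, B = 1 ↦ 1  ≥
So 5 of the 9 assignments meet the threshold.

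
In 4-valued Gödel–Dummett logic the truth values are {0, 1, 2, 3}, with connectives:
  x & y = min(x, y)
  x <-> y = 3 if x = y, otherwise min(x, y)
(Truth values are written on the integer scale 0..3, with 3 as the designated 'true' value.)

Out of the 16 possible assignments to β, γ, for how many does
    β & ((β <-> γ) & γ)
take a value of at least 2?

β = 0, γ = 0 ↦ 0  <
β = 0, γ = 1 ↦ 0  <
β = 0, γ = 2 ↦ 0  <
β = 0, γ = 3 ↦ 0  <
β = 1, γ = 0 ↦ 0  <
β = 1, γ = 1 ↦ 1  <
β = 1, γ = 2 ↦ 1  <
β = 1, γ = 3 ↦ 1  <
β = 2, γ = 0 ↦ 0  <
β = 2, γ = 1 ↦ 1  <
β = 2, γ = 2 ↦ 2  ≥
β = 2, γ = 3 ↦ 2  ≥
β = 3, γ = 0 ↦ 0  <
β = 3, γ = 1 ↦ 1  <
β = 3, γ = 2 ↦ 2  ≥
β = 3, γ = 3 ↦ 3  ≥
So 4 of the 16 assignments meet the threshold.

4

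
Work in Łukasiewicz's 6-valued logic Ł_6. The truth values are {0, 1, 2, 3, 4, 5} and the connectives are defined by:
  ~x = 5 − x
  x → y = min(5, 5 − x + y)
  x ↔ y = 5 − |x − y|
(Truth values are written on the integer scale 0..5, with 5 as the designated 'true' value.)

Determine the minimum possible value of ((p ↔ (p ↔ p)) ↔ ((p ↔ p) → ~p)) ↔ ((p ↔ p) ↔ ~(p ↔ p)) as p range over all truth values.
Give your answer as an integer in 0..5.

1

Take p = 2:
p ↔ p = 2 ↔ 2 = 5
p ↔ (p ↔ p) = 2 ↔ 5 = 2
p ↔ p = 2 ↔ 2 = 5
~p = ~2 = 3
(p ↔ p) → ~p = 5 → 3 = 3
(p ↔ (p ↔ p)) ↔ ((p ↔ p) → ~p) = 2 ↔ 3 = 4
p ↔ p = 2 ↔ 2 = 5
p ↔ p = 2 ↔ 2 = 5
~(p ↔ p) = ~5 = 0
(p ↔ p) ↔ ~(p ↔ p) = 5 ↔ 0 = 0
((p ↔ (p ↔ p)) ↔ ((p ↔ p) → ~p)) ↔ ((p ↔ p) ↔ ~(p ↔ p)) = 4 ↔ 0 = 1
No assignment yields a value below 1, so this is the minimum.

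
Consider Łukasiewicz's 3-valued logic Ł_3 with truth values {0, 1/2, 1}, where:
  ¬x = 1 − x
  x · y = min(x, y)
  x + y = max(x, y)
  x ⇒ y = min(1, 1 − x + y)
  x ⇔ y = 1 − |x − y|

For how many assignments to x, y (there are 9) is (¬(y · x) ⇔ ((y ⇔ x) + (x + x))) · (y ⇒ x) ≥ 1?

x = 0, y = 0 ↦ 1  ≥
x = 0, y = 1/2 ↦ 1/2  <
x = 0, y = 1 ↦ 0  <
x = 1/2, y = 0 ↦ 1/2  <
x = 1/2, y = 1/2 ↦ 1/2  <
x = 1/2, y = 1 ↦ 1/2  <
x = 1, y = 0 ↦ 1  ≥
x = 1, y = 1/2 ↦ 1/2  <
x = 1, y = 1 ↦ 0  <
So 2 of the 9 assignments meet the threshold.

2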